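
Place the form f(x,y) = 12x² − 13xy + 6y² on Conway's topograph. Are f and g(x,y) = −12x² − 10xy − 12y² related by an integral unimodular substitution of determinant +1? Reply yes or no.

D₁ = -119, D₂ = -476
discriminants differ ⇒ not SL₂(ℤ)-equivalent

no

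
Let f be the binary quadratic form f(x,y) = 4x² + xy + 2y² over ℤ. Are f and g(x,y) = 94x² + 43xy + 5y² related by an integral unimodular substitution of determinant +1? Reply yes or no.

D₁ = -31, D₂ = -31
f: flip: (4,1,2)→(2,-1,4)
f: reduced (well bottom): (2,-1,4) with a≤c, −a<b≤a
g: flip: (94,43,5)→(5,-43,94)
g: translate: b→-3 (≡-43 mod 10), so (5,-43,94)→(5,-3,2)
g: flip: (5,-3,2)→(2,3,5)
g: translate: b→-1 (≡3 mod 4), so (2,3,5)→(2,-1,4)
g: reduced (well bottom): (2,-1,4) with a≤c, −a<b≤a
reduced forms (2, -1, 4) vs (2, -1, 4) ⇒ equivalent

yes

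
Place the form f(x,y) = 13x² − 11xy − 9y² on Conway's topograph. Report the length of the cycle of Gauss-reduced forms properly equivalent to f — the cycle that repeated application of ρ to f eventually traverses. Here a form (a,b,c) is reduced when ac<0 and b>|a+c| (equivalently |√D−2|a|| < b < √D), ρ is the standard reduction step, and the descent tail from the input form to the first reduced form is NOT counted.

D = 589, ⌊√D⌋ = 24
descent: ρ → (-9,11,13)  [lands on river]
river: ρ → (13,15,-7)
river: ρ → (-7,13,15)
river: ρ → (15,17,-5)
river: ρ → (-5,23,3)
river: ρ → (3,19,-19)
river: ρ → (-19,19,3)
river: ρ → (3,23,-5)
river: ρ → (-5,17,15)
river: ρ → (15,13,-7)
river: ρ → (-7,15,13)
river: ρ → (13,11,-9)
river: ρ → (-9,7,15)
river: ρ → (15,23,-1)
river: ρ → (-1,23,15)
river: ρ → (15,7,-9)
ρ-cycle length = 16 (tail of 1 descent step not counted)

16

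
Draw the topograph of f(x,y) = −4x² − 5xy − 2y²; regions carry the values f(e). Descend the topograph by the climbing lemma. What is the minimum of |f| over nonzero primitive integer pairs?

translate: b→-3 (≡5 mod 8), so (4,5,2)→(4,-3,1)
flip: (4,-3,1)→(1,3,4)
translate: b→1 (≡3 mod 2), so (1,3,4)→(1,1,2)
reduced (well bottom): (1,1,2) with a≤c, −a<b≤a
well minimum |f| = |-1| = 1 (negative-definite)

1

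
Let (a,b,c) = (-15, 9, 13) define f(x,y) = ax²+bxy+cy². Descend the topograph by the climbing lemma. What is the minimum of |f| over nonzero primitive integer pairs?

river: ρ → (13,17,-11)
river: ρ → (-11,27,3)
river: ρ → (3,27,-11)
river: ρ → (-11,17,13)
river: ρ → (13,9,-15)
river: ρ → (-15,21,7)
river: ρ → (7,21,-15)
river: ρ → (-15,9,13)
closes: descent 0, river 8
min |a| on river = 3

3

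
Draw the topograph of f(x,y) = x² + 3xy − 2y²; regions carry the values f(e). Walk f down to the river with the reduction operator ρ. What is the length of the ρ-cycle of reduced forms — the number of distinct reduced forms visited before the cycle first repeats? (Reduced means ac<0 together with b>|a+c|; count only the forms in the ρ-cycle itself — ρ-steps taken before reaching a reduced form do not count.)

D = 17, ⌊√D⌋ = 4
river: ρ → (-2,1,2)
river: ρ → (2,3,-1)
river: ρ → (-1,3,2)
river: ρ → (2,1,-2)
river: ρ → (-2,3,1)
river: ρ → (1,3,-2)
ρ-cycle length = 6 (tail of 0 descent steps not counted)

6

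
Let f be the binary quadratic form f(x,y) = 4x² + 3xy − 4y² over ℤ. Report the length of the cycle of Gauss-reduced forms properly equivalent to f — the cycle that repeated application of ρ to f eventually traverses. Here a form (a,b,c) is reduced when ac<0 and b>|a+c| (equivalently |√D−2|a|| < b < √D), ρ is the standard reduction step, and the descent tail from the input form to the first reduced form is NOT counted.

D = 73, ⌊√D⌋ = 8
river: ρ → (-4,5,3)
river: ρ → (3,7,-2)
river: ρ → (-2,5,6)
river: ρ → (6,7,-1)
river: ρ → (-1,7,6)
river: ρ → (6,5,-2)
river: ρ → (-2,7,3)
river: ρ → (3,5,-4)
river: ρ → (-4,3,4)
river: ρ → (4,5,-3)
river: ρ → (-3,7,2)
river: ρ → (2,5,-6)
river: ρ → (-6,7,1)
river: ρ → (1,7,-6)
river: ρ → (-6,5,2)
river: ρ → (2,7,-3)
river: ρ → (-3,5,4)
river: ρ → (4,3,-4)
ρ-cycle length = 18 (tail of 0 descent steps not counted)

18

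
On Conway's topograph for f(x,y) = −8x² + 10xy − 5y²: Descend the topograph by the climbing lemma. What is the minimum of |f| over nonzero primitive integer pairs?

translate: b→6 (≡-10 mod 16), so (8,-10,5)→(8,6,3)
flip: (8,6,3)→(3,-6,8)
translate: b→0 (≡-6 mod 6), so (3,-6,8)→(3,0,5)
reduced (well bottom): (3,0,5) with a≤c, −a<b≤a
well minimum |f| = |-3| = 3 (negative-definite)

3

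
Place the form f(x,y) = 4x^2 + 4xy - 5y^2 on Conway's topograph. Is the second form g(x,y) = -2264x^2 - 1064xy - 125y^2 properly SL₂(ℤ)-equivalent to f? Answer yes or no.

D₁ = 96, D₂ = 96
river cycle of f (length 4): (-5, 6, 3), (3, 6, -5), (-5, 4, 4), (4, 4, -5)
river cycle of g (length 4): (3, 6, -5), (-5, 4, 4), (4, 4, -5), (-5, 6, 3)
cycles coincide ⇒ equivalent

yes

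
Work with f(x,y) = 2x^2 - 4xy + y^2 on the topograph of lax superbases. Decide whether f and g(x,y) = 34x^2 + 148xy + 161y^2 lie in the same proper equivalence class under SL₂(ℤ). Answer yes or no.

D₁ = 8, D₂ = 8
river cycle of f (length 2): (1, 2, -1), (-1, 2, 1)
river cycle of g (length 2): (1, 2, -1), (-1, 2, 1)
cycles coincide ⇒ equivalent

yes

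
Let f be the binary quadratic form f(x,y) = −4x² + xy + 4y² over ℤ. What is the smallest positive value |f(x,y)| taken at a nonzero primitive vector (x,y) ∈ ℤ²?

river: ρ → (4,7,-1)
river: ρ → (-1,7,4)
river: ρ → (4,1,-4)
river: ρ → (-4,7,1)
river: ρ → (1,7,-4)
river: ρ → (-4,1,4)
closes: descent 0, river 6
min |a| on river = 1

1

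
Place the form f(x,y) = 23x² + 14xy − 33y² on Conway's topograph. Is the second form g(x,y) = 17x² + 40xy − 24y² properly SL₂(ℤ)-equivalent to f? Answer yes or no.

D₁ = 3232, D₂ = 3232
river cycle of f (length 18): (-33, 52, 4), (4, 52, -33), (-33, 14, 23), (23, 32, -24), (-24, 16, 31), (31, 46, -9), (-9, 44, 36), (36, 28, -17), (-17, 40, 24), (24, 56, -1), … (8 more)
river cycle of g (length 18): (-24, 56, 1), (1, 56, -24), (-24, 40, 17), (17, 28, -36), (-36, 44, 9), (9, 46, -31), (-31, 16, 24), (24, 32, -23), (-23, 14, 33), (33, 52, -4), … (8 more)
cycles differ ⇒ inequivalent

no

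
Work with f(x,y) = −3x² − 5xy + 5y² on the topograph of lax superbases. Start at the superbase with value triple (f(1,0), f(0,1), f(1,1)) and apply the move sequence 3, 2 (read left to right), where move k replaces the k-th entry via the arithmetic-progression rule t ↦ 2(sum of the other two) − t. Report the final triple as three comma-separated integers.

start (-3,5,-3) = (f(1,0),f(0,1),f(1,1))
replace slot 3: 2·((-3)+5) − (-3) = 7 → (-3,5,7)
replace slot 2: 2·((-3)+7) − 5 = 3 → (-3,3,7)

-3,3,7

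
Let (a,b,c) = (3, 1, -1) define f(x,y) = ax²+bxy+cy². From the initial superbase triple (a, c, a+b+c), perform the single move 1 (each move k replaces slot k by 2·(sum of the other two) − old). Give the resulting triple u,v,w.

start (3,-1,3) = (f(1,0),f(0,1),f(1,1))
replace slot 1: 2·((-1)+3) − 3 = 1 → (1,-1,3)

1,-1,3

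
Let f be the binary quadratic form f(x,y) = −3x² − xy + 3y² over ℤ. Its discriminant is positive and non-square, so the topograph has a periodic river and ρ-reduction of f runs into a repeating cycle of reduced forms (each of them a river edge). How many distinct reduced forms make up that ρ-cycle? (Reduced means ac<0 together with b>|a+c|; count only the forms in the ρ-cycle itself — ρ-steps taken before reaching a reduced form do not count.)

D = 37, ⌊√D⌋ = 6
descent: ρ → (3,1,-3)  [lands on river]
river: ρ → (-3,5,1)
river: ρ → (1,5,-3)
river: ρ → (-3,1,3)
river: ρ → (3,5,-1)
river: ρ → (-1,5,3)
ρ-cycle length = 6 (tail of 1 descent step not counted)

6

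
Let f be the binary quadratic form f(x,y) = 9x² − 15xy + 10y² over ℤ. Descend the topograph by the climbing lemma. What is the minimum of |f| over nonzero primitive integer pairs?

translate: b→3 (≡-15 mod 18), so (9,-15,10)→(9,3,4)
flip: (9,3,4)→(4,-3,9)
reduced (well bottom): (4,-3,9) with a≤c, −a<b≤a
well minimum = a = 4

4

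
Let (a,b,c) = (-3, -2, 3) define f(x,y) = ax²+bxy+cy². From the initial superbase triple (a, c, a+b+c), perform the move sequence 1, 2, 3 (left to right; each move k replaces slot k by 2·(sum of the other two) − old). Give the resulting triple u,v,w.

start (-3,3,-2) = (f(1,0),f(0,1),f(1,1))
replace slot 1: 2·(3+(-2)) − (-3) = 5 → (5,3,-2)
replace slot 2: 2·(5+(-2)) − 3 = 3 → (5,3,-2)
replace slot 3: 2·(5+3) − (-2) = 18 → (5,3,18)

5,3,18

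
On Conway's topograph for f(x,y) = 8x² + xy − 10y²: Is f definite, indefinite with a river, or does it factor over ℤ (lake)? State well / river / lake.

D = b²−4ac = 1² − 4·8·(-10) = 321
D > 0 non-square ⇒ indefinite ⇒ periodic river

river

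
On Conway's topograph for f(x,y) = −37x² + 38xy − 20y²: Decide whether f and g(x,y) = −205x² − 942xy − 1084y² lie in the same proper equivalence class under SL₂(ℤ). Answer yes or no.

D₁ = -1516, D₂ = -1516
f is negative-definite; reduce −f:
−f: translate: b→36 (≡-38 mod 74), so (37,-38,20)→(37,36,19)
−f: flip: (37,36,19)→(19,-36,37)
−f: translate: b→2 (≡-36 mod 38), so (19,-36,37)→(19,2,20)
−f: reduced (well bottom): (19,2,20) with a≤c, −a<b≤a
flip sign back: reduced form of f is (-19,-2,-20)
g is negative-definite; reduce −g:
−g: translate: b→122 (≡942 mod 410), so (205,942,1084)→(205,122,20)
−g: flip: (205,122,20)→(20,-122,205)
−g: translate: b→-2 (≡-122 mod 40), so (20,-122,205)→(20,-2,19)
−g: flip: (20,-2,19)→(19,2,20)
−g: reduced (well bottom): (19,2,20) with a≤c, −a<b≤a
flip sign back: reduced form of g is (-19,-2,-20)
reduced forms (-19, -2, -20) vs (-19, -2, -20) ⇒ equivalent

yes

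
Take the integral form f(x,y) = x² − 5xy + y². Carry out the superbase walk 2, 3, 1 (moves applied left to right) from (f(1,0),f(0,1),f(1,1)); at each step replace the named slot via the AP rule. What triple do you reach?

start (1,1,-3) = (f(1,0),f(0,1),f(1,1))
replace slot 2: 2·(1+(-3)) − 1 = -5 → (1,-5,-3)
replace slot 3: 2·(1+(-5)) − (-3) = -5 → (1,-5,-5)
replace slot 1: 2·((-5)+(-5)) − 1 = -21 → (-21,-5,-5)

-21,-5,-5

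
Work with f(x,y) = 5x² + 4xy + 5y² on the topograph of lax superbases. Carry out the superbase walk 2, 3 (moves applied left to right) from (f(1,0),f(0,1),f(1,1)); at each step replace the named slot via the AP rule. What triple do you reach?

start (5,5,14) = (f(1,0),f(0,1),f(1,1))
replace slot 2: 2·(5+14) − 5 = 33 → (5,33,14)
replace slot 3: 2·(5+33) − 14 = 62 → (5,33,62)

5,33,62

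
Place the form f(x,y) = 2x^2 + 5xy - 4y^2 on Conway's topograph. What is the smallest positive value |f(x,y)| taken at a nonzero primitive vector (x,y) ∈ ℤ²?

river: ρ → (-4,3,3)
river: ρ → (3,3,-4)
river: ρ → (-4,5,2)
river: ρ → (2,7,-1)
river: ρ → (-1,7,2)
river: ρ → (2,5,-4)
closes: descent 0, river 6
min |a| on river = 1

1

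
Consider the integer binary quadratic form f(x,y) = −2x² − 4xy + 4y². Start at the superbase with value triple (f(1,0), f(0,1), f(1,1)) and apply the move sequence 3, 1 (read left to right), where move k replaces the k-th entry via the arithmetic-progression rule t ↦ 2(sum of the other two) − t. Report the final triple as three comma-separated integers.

start (-2,4,-2) = (f(1,0),f(0,1),f(1,1))
replace slot 3: 2·((-2)+4) − (-2) = 6 → (-2,4,6)
replace slot 1: 2·(4+6) − (-2) = 22 → (22,4,6)

22,4,6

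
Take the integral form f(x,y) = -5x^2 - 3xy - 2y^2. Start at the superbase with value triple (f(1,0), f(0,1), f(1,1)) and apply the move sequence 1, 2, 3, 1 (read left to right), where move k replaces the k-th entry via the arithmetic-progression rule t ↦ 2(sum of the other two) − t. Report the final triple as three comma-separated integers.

start (-5,-2,-10) = (f(1,0),f(0,1),f(1,1))
replace slot 1: 2·((-2)+(-10)) − (-5) = -19 → (-19,-2,-10)
replace slot 2: 2·((-19)+(-10)) − (-2) = -56 → (-19,-56,-10)
replace slot 3: 2·((-19)+(-56)) − (-10) = -140 → (-19,-56,-140)
replace slot 1: 2·((-56)+(-140)) − (-19) = -373 → (-373,-56,-140)

-373,-56,-140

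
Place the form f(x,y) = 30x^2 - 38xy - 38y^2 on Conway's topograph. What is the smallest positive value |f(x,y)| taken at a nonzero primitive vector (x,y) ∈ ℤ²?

descent: ρ → (-38,38,30)  [lands on river]
river: ρ → (30,22,-46)
river: ρ → (-46,70,6)
river: ρ → (6,74,-22)
river: ρ → (-22,58,30)
river: ρ → (30,62,-18)
river: ρ → (-18,46,54)
river: ρ → (54,62,-10)
river: ρ → (-10,58,66)
river: ρ → (66,74,-2)
river: ρ → (-2,74,66)
river: ρ → (66,58,-10)
river: ρ → (-10,62,54)
river: ρ → (54,46,-18)
river: ρ → (-18,62,30)
river: ρ → (30,58,-22)
river: ρ → (-22,74,6)
river: ρ → (6,70,-46)
river: ρ → (-46,22,30)
river: ρ → (30,38,-38)
closes: descent 1, river 20
min |a| on river = 2

2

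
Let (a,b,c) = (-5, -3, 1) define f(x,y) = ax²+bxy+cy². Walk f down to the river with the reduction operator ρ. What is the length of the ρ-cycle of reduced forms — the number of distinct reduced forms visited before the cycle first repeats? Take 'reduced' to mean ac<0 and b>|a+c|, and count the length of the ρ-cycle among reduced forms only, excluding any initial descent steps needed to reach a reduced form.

D = 29, ⌊√D⌋ = 5
descent: ρ → (1,5,-1)  [lands on river]
river: ρ → (-1,5,1)
ρ-cycle length = 2 (tail of 1 descent step not counted)

2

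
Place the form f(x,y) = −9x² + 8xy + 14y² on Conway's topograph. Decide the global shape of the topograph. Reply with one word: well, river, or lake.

D = b²−4ac = 8² − 4·(-9)·14 = 568
D > 0 non-square ⇒ indefinite ⇒ periodic river

river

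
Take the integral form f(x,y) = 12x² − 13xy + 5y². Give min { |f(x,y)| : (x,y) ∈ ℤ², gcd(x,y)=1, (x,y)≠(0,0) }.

translate: b→11 (≡-13 mod 24), so (12,-13,5)→(12,11,4)
flip: (12,11,4)→(4,-11,12)
translate: b→-3 (≡-11 mod 8), so (4,-11,12)→(4,-3,5)
reduced (well bottom): (4,-3,5) with a≤c, −a<b≤a
well minimum = a = 4

4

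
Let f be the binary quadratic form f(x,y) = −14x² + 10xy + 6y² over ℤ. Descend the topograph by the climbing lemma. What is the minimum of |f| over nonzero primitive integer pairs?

river: ρ → (6,14,-10)
river: ρ → (-10,6,10)
river: ρ → (10,14,-6)
river: ρ → (-6,10,14)
river: ρ → (14,18,-2)
river: ρ → (-2,18,14)
river: ρ → (14,10,-6)
river: ρ → (-6,14,10)
river: ρ → (10,6,-10)
river: ρ → (-10,14,6)
river: ρ → (6,10,-14)
river: ρ → (-14,18,2)
river: ρ → (2,18,-14)
river: ρ → (-14,10,6)
closes: descent 0, river 14
min |a| on river = 2

2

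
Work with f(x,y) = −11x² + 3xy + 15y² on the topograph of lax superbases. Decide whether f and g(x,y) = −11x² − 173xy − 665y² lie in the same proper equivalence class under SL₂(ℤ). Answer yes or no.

D₁ = 669, D₂ = 669
river cycle of f (length 10): (-11, 25, 1), (1, 25, -11), (-11, 19, 7), (7, 23, -5), (-5, 17, 19), (19, 21, -3), (-3, 21, 19), (19, 17, -5), (-5, 23, 7), (7, 19, -11)
river cycle of g (length 10): (-11, 25, 1), (1, 25, -11), (-11, 19, 7), (7, 23, -5), (-5, 17, 19), (19, 21, -3), (-3, 21, 19), (19, 17, -5), (-5, 23, 7), (7, 19, -11)
cycles coincide ⇒ equivalent

yes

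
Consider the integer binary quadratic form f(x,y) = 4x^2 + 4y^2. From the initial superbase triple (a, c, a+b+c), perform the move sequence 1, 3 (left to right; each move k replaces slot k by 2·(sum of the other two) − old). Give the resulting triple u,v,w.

start (4,4,8) = (f(1,0),f(0,1),f(1,1))
replace slot 1: 2·(4+8) − 4 = 20 → (20,4,8)
replace slot 3: 2·(20+4) − 8 = 40 → (20,4,40)

20,4,40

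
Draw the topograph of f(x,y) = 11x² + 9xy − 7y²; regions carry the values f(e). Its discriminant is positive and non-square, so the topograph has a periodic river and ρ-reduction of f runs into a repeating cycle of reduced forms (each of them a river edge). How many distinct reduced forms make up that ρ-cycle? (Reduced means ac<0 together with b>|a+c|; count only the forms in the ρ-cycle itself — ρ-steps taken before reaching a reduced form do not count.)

D = 389, ⌊√D⌋ = 19
river: ρ → (-7,19,1)
river: ρ → (1,19,-7)
river: ρ → (-7,9,11)
river: ρ → (11,13,-5)
river: ρ → (-5,17,5)
river: ρ → (5,13,-11)
river: ρ → (-11,9,7)
river: ρ → (7,19,-1)
river: ρ → (-1,19,7)
river: ρ → (7,9,-11)
river: ρ → (-11,13,5)
river: ρ → (5,17,-5)
river: ρ → (-5,13,11)
river: ρ → (11,9,-7)
ρ-cycle length = 14 (tail of 0 descent steps not counted)

14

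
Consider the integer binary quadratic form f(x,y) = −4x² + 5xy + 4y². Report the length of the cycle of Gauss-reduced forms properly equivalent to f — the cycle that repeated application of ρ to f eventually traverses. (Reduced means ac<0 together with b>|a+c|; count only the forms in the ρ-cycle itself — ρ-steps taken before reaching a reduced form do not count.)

D = 89, ⌊√D⌋ = 9
river: ρ → (4,3,-5)
river: ρ → (-5,7,2)
river: ρ → (2,9,-1)
river: ρ → (-1,9,2)
river: ρ → (2,7,-5)
river: ρ → (-5,3,4)
river: ρ → (4,5,-4)
river: ρ → (-4,3,5)
river: ρ → (5,7,-2)
river: ρ → (-2,9,1)
river: ρ → (1,9,-2)
river: ρ → (-2,7,5)
river: ρ → (5,3,-4)
river: ρ → (-4,5,4)
ρ-cycle length = 14 (tail of 0 descent steps not counted)

14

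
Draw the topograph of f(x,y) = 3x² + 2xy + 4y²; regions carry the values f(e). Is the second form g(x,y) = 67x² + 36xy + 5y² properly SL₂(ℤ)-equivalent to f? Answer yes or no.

D₁ = -44, D₂ = -44
f: reduced (well bottom): (3,2,4) with a≤c, −a<b≤a
g: flip: (67,36,5)→(5,-36,67)
g: translate: b→4 (≡-36 mod 10), so (5,-36,67)→(5,4,3)
g: flip: (5,4,3)→(3,-4,5)
g: translate: b→2 (≡-4 mod 6), so (3,-4,5)→(3,2,4)
g: reduced (well bottom): (3,2,4) with a≤c, −a<b≤a
reduced forms (3, 2, 4) vs (3, 2, 4) ⇒ equivalent

yes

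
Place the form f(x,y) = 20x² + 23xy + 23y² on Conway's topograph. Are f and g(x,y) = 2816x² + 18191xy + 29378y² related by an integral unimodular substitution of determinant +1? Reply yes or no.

D₁ = -1311, D₂ = -1311
f: translate: b→-17 (≡23 mod 40), so (20,23,23)→(20,-17,20)
f: flip: (20,-17,20)→(20,17,20)
f: reduced (well bottom): (20,17,20) with a≤c, −a<b≤a
g: translate: b→1295 (≡18191 mod 5632), so (2816,18191,29378)→(2816,1295,149)
g: flip: (2816,1295,149)→(149,-1295,2816)
g: translate: b→-103 (≡-1295 mod 298), so (149,-1295,2816)→(149,-103,20)
g: flip: (149,-103,20)→(20,103,149)
g: translate: b→-17 (≡103 mod 40), so (20,103,149)→(20,-17,20)
g: flip: (20,-17,20)→(20,17,20)
g: reduced (well bottom): (20,17,20) with a≤c, −a<b≤a
reduced forms (20, 17, 20) vs (20, 17, 20) ⇒ equivalent

yes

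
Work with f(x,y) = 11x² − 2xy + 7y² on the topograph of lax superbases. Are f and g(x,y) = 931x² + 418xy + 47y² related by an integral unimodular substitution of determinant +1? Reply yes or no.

D₁ = -304, D₂ = -304
f: flip: (11,-2,7)→(7,2,11)
f: reduced (well bottom): (7,2,11) with a≤c, −a<b≤a
g: flip: (931,418,47)→(47,-418,931)
g: translate: b→-42 (≡-418 mod 94), so (47,-418,931)→(47,-42,11)
g: flip: (47,-42,11)→(11,42,47)
g: translate: b→-2 (≡42 mod 22), so (11,42,47)→(11,-2,7)
g: flip: (11,-2,7)→(7,2,11)
g: reduced (well bottom): (7,2,11) with a≤c, −a<b≤a
reduced forms (7, 2, 11) vs (7, 2, 11) ⇒ equivalent

yes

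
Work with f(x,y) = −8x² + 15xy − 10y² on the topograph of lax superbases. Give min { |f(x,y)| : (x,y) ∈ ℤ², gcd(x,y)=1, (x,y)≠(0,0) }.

translate: b→1 (≡-15 mod 16), so (8,-15,10)→(8,1,3)
flip: (8,1,3)→(3,-1,8)
reduced (well bottom): (3,-1,8) with a≤c, −a<b≤a
well minimum |f| = |-3| = 3 (negative-definite)

3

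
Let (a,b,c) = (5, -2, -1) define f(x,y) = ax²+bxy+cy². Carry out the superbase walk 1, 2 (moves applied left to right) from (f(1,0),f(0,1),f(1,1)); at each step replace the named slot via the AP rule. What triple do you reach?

start (5,-1,2) = (f(1,0),f(0,1),f(1,1))
replace slot 1: 2·((-1)+2) − 5 = -3 → (-3,-1,2)
replace slot 2: 2·((-3)+2) − (-1) = -1 → (-3,-1,2)

-3,-1,2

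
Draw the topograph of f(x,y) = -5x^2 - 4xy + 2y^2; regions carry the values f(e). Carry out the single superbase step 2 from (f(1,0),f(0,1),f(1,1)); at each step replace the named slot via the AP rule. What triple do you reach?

start (-5,2,-7) = (f(1,0),f(0,1),f(1,1))
replace slot 2: 2·((-5)+(-7)) − 2 = -26 → (-5,-26,-7)

-5,-26,-7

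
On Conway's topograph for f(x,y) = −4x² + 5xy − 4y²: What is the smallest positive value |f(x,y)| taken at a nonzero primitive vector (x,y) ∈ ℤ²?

translate: b→3 (≡-5 mod 8), so (4,-5,4)→(4,3,3)
flip: (4,3,3)→(3,-3,4)
translate: b→3 (≡-3 mod 6), so (3,-3,4)→(3,3,4)
reduced (well bottom): (3,3,4) with a≤c, −a<b≤a
well minimum |f| = |-3| = 3 (negative-definite)

3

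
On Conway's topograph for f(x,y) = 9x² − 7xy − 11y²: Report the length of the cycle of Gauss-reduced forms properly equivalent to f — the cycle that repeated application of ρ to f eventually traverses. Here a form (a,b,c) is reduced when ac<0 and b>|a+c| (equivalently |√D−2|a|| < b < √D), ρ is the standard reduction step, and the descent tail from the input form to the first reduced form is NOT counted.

D = 445, ⌊√D⌋ = 21
descent: ρ → (-11,7,9)  [lands on river]
river: ρ → (9,11,-9)
river: ρ → (-9,7,11)
river: ρ → (11,15,-5)
river: ρ → (-5,15,11)
river: ρ → (11,7,-9)
river: ρ → (-9,11,9)
river: ρ → (9,7,-11)
river: ρ → (-11,15,5)
river: ρ → (5,15,-11)
ρ-cycle length = 10 (tail of 1 descent step not counted)

10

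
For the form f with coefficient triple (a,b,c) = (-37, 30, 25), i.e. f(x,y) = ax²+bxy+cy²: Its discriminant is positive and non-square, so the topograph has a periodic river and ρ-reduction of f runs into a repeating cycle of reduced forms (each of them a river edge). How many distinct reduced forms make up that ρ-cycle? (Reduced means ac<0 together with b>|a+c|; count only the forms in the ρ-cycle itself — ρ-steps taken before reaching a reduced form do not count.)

D = 4600, ⌊√D⌋ = 67
river: ρ → (25,20,-42)
river: ρ → (-42,64,3)
river: ρ → (3,62,-63)
river: ρ → (-63,64,2)
river: ρ → (2,64,-63)
river: ρ → (-63,62,3)
river: ρ → (3,64,-42)
river: ρ → (-42,20,25)
river: ρ → (25,30,-37)
river: ρ → (-37,44,18)
river: ρ → (18,64,-7)
river: ρ → (-7,62,27)
river: ρ → (27,46,-23)
river: ρ → (-23,46,27)
river: ρ → (27,62,-7)
river: ρ → (-7,64,18)
river: ρ → (18,44,-37)
river: ρ → (-37,30,25)
ρ-cycle length = 18 (tail of 0 descent steps not counted)

18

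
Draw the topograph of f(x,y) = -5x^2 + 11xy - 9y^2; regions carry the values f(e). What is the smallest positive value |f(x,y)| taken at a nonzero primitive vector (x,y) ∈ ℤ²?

translate: b→-1 (≡-11 mod 10), so (5,-11,9)→(5,-1,3)
flip: (5,-1,3)→(3,1,5)
reduced (well bottom): (3,1,5) with a≤c, −a<b≤a
well minimum |f| = |-3| = 3 (negative-definite)

3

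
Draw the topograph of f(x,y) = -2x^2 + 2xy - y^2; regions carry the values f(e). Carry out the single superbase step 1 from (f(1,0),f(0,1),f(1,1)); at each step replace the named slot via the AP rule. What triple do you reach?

start (-2,-1,-1) = (f(1,0),f(0,1),f(1,1))
replace slot 1: 2·((-1)+(-1)) − (-2) = -2 → (-2,-1,-1)

-2,-1,-1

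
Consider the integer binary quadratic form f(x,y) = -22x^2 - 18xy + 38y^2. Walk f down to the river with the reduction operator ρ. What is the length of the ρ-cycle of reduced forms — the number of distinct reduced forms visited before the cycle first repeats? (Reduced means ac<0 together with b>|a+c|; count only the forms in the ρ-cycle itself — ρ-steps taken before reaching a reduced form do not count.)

D = 3668, ⌊√D⌋ = 60
descent: ρ → (38,18,-22)  [lands on river]
river: ρ → (-22,26,34)
river: ρ → (34,42,-14)
river: ρ → (-14,42,34)
river: ρ → (34,26,-22)
river: ρ → (-22,18,38)
river: ρ → (38,58,-2)
river: ρ → (-2,58,38)
ρ-cycle length = 8 (tail of 1 descent step not counted)

8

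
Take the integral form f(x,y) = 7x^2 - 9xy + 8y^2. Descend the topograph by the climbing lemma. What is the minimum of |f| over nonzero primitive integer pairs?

translate: b→5 (≡-9 mod 14), so (7,-9,8)→(7,5,6)
flip: (7,5,6)→(6,-5,7)
reduced (well bottom): (6,-5,7) with a≤c, −a<b≤a
well minimum = a = 6

6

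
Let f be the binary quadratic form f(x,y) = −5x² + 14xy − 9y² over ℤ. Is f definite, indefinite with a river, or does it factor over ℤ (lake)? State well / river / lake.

D = b²−4ac = 14² − 4·(-5)·(-9) = 16
D = 4² is a perfect square ⇒ form factors over ℤ ⇒ lakes

lake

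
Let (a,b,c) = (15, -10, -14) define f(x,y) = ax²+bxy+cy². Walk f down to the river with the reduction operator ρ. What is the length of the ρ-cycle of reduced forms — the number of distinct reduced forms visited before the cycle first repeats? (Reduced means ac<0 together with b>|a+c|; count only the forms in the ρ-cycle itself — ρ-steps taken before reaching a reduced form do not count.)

D = 940, ⌊√D⌋ = 30
descent: ρ → (-14,10,15)  [lands on river]
river: ρ → (15,20,-9)
river: ρ → (-9,16,19)
river: ρ → (19,22,-6)
river: ρ → (-6,26,11)
river: ρ → (11,18,-14)
ρ-cycle length = 6 (tail of 1 descent step not counted)

6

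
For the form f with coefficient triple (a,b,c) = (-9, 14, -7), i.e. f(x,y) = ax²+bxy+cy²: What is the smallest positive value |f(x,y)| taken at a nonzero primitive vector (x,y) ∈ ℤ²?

translate: b→4 (≡-14 mod 18), so (9,-14,7)→(9,4,2)
flip: (9,4,2)→(2,-4,9)
translate: b→0 (≡-4 mod 4), so (2,-4,9)→(2,0,7)
reduced (well bottom): (2,0,7) with a≤c, −a<b≤a
well minimum |f| = |-2| = 2 (negative-definite)

2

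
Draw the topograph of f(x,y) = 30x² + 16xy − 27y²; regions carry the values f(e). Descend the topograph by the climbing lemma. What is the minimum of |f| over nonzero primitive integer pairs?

river: ρ → (-27,38,19)
river: ρ → (19,38,-27)
river: ρ → (-27,16,30)
river: ρ → (30,44,-13)
river: ρ → (-13,34,45)
river: ρ → (45,56,-2)
river: ρ → (-2,56,45)
river: ρ → (45,34,-13)
river: ρ → (-13,44,30)
river: ρ → (30,16,-27)
closes: descent 0, river 10
min |a| on river = 2

2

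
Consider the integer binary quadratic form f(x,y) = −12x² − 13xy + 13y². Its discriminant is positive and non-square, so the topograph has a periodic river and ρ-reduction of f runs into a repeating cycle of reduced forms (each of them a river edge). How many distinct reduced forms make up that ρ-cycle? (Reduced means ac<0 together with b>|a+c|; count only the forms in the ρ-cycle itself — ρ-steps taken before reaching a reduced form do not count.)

D = 793, ⌊√D⌋ = 28
descent: ρ → (13,13,-12)  [lands on river]
river: ρ → (-12,11,14)
river: ρ → (14,17,-9)
river: ρ → (-9,19,12)
river: ρ → (12,5,-16)
river: ρ → (-16,27,1)
river: ρ → (1,27,-16)
river: ρ → (-16,5,12)
river: ρ → (12,19,-9)
river: ρ → (-9,17,14)
river: ρ → (14,11,-12)
river: ρ → (-12,13,13)
ρ-cycle length = 12 (tail of 1 descent step not counted)

12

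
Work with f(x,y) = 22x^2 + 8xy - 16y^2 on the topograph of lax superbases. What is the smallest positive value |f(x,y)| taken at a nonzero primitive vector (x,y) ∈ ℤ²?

river: ρ → (-16,24,14)
river: ρ → (14,32,-8)
river: ρ → (-8,32,14)
river: ρ → (14,24,-16)
river: ρ → (-16,8,22)
river: ρ → (22,36,-2)
river: ρ → (-2,36,22)
river: ρ → (22,8,-16)
closes: descent 0, river 8
min |a| on river = 2

2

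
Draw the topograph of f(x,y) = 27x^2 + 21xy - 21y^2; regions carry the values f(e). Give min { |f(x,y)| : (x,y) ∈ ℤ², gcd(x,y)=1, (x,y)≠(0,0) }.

river: ρ → (-21,21,27)
river: ρ → (27,33,-15)
river: ρ → (-15,27,33)
river: ρ → (33,39,-9)
river: ρ → (-9,51,3)
river: ρ → (3,51,-9)
river: ρ → (-9,39,33)
river: ρ → (33,27,-15)
river: ρ → (-15,33,27)
river: ρ → (27,21,-21)
closes: descent 0, river 10
min |a| on river = 3

3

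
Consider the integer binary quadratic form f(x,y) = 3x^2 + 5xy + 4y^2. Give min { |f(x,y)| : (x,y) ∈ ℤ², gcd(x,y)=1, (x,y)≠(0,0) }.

translate: b→-1 (≡5 mod 6), so (3,5,4)→(3,-1,2)
flip: (3,-1,2)→(2,1,3)
reduced (well bottom): (2,1,3) with a≤c, −a<b≤a
well minimum = a = 2

2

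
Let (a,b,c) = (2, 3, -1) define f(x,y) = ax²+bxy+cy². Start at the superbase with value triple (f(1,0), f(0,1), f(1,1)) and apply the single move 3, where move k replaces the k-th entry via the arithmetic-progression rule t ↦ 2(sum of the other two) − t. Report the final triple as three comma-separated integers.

start (2,-1,4) = (f(1,0),f(0,1),f(1,1))
replace slot 3: 2·(2+(-1)) − 4 = -2 → (2,-1,-2)

2,-1,-2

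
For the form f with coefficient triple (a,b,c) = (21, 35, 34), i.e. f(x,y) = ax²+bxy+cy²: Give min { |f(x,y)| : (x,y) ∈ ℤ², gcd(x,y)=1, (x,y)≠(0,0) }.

translate: b→-7 (≡35 mod 42), so (21,35,34)→(21,-7,20)
flip: (21,-7,20)→(20,7,21)
reduced (well bottom): (20,7,21) with a≤c, −a<b≤a
well minimum = a = 20

20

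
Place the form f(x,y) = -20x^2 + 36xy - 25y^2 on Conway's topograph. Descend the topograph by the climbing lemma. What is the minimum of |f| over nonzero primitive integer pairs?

translate: b→4 (≡-36 mod 40), so (20,-36,25)→(20,4,9)
flip: (20,4,9)→(9,-4,20)
reduced (well bottom): (9,-4,20) with a≤c, −a<b≤a
well minimum |f| = |-9| = 9 (negative-definite)

9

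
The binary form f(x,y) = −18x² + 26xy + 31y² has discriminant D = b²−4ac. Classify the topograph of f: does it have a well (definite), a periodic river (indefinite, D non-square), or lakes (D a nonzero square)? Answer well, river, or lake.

D = b²−4ac = 26² − 4·(-18)·31 = 2908
D > 0 non-square ⇒ indefinite ⇒ periodic river

river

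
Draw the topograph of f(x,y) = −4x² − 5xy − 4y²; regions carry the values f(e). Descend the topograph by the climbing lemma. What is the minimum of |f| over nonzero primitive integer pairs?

translate: b→-3 (≡5 mod 8), so (4,5,4)→(4,-3,3)
flip: (4,-3,3)→(3,3,4)
reduced (well bottom): (3,3,4) with a≤c, −a<b≤a
well minimum |f| = |-3| = 3 (negative-definite)

3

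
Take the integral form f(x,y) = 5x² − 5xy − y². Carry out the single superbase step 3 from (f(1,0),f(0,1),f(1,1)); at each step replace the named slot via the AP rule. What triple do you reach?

start (5,-1,-1) = (f(1,0),f(0,1),f(1,1))
replace slot 3: 2·(5+(-1)) − (-1) = 9 → (5,-1,9)

5,-1,9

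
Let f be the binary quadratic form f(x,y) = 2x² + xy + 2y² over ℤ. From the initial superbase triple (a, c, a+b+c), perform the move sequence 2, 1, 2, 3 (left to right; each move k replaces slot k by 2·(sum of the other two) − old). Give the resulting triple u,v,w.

start (2,2,5) = (f(1,0),f(0,1),f(1,1))
replace slot 2: 2·(2+5) − 2 = 12 → (2,12,5)
replace slot 1: 2·(12+5) − 2 = 32 → (32,12,5)
replace slot 2: 2·(32+5) − 12 = 62 → (32,62,5)
replace slot 3: 2·(32+62) − 5 = 183 → (32,62,183)

32,62,183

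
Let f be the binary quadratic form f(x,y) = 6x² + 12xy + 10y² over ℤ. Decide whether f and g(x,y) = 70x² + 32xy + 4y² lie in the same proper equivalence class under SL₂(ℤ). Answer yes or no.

D₁ = -96, D₂ = -96
f: translate: b→0 (≡12 mod 12), so (6,12,10)→(6,0,4)
f: flip: (6,0,4)→(4,0,6)
f: reduced (well bottom): (4,0,6) with a≤c, −a<b≤a
g: flip: (70,32,4)→(4,-32,70)
g: translate: b→0 (≡-32 mod 8), so (4,-32,70)→(4,0,6)
g: reduced (well bottom): (4,0,6) with a≤c, −a<b≤a
reduced forms (4, 0, 6) vs (4, 0, 6) ⇒ equivalent

yes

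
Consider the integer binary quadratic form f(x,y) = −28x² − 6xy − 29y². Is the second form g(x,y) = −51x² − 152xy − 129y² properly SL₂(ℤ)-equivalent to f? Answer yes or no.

D₁ = -3212, D₂ = -3212
f is negative-definite; reduce −f:
−f: reduced (well bottom): (28,6,29) with a≤c, −a<b≤a
flip sign back: reduced form of f is (-28,-6,-29)
g is negative-definite; reduce −g:
−g: translate: b→50 (≡152 mod 102), so (51,152,129)→(51,50,28)
−g: flip: (51,50,28)→(28,-50,51)
−g: translate: b→6 (≡-50 mod 56), so (28,-50,51)→(28,6,29)
−g: reduced (well bottom): (28,6,29) with a≤c, −a<b≤a
flip sign back: reduced form of g is (-28,-6,-29)
reduced forms (-28, -6, -29) vs (-28, -6, -29) ⇒ equivalent

yes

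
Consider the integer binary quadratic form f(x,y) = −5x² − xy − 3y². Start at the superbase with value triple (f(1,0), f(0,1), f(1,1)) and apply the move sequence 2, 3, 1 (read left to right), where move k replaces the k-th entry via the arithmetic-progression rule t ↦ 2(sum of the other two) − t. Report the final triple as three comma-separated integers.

start (-5,-3,-9) = (f(1,0),f(0,1),f(1,1))
replace slot 2: 2·((-5)+(-9)) − (-3) = -25 → (-5,-25,-9)
replace slot 3: 2·((-5)+(-25)) − (-9) = -51 → (-5,-25,-51)
replace slot 1: 2·((-25)+(-51)) − (-5) = -147 → (-147,-25,-51)

-147,-25,-51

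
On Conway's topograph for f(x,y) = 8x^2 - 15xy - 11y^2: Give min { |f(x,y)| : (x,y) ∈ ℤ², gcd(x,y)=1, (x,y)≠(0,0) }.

descent: ρ → (-11,15,8)  [lands on river]
river: ρ → (8,17,-9)
river: ρ → (-9,19,6)
river: ρ → (6,17,-12)
river: ρ → (-12,7,11)
river: ρ → (11,15,-8)
river: ρ → (-8,17,9)
river: ρ → (9,19,-6)
river: ρ → (-6,17,12)
river: ρ → (12,7,-11)
closes: descent 1, river 10
min |a| on river = 6

6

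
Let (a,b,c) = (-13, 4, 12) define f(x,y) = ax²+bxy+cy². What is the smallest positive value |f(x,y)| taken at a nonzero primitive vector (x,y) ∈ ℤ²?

river: ρ → (12,20,-5)
river: ρ → (-5,20,12)
river: ρ → (12,4,-13)
river: ρ → (-13,22,3)
river: ρ → (3,20,-20)
river: ρ → (-20,20,3)
river: ρ → (3,22,-13)
river: ρ → (-13,4,12)
closes: descent 0, river 8
min |a| on river = 3

3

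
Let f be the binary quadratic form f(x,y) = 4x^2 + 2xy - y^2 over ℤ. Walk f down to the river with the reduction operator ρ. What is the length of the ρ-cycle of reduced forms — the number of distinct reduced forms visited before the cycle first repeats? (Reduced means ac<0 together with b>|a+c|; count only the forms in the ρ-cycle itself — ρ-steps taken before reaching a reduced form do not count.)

D = 20, ⌊√D⌋ = 4
descent: ρ → (-1,4,1)  [lands on river]
river: ρ → (1,4,-1)
ρ-cycle length = 2 (tail of 1 descent step not counted)

2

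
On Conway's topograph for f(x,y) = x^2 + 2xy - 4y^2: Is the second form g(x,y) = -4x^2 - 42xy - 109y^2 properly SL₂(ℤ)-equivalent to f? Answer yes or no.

D₁ = 20, D₂ = 20
river cycle of f (length 2): (1, 4, -1), (-1, 4, 1)
river cycle of g (length 2): (1, 4, -1), (-1, 4, 1)
cycles coincide ⇒ equivalent

yes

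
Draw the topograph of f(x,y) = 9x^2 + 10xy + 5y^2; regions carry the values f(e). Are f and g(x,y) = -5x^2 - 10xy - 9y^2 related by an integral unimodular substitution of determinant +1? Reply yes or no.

D₁ = -80, D₂ = -80
f: translate: b→-8 (≡10 mod 18), so (9,10,5)→(9,-8,4)
f: flip: (9,-8,4)→(4,8,9)
f: translate: b→0 (≡8 mod 8), so (4,8,9)→(4,0,5)
f: reduced (well bottom): (4,0,5) with a≤c, −a<b≤a
g is negative-definite; reduce −g:
−g: translate: b→0 (≡10 mod 10), so (5,10,9)→(5,0,4)
−g: flip: (5,0,4)→(4,0,5)
−g: reduced (well bottom): (4,0,5) with a≤c, −a<b≤a
flip sign back: reduced form of g is (-4,0,-5)
reduced forms (4, 0, 5) vs (-4, 0, -5) ⇒ inequivalent

no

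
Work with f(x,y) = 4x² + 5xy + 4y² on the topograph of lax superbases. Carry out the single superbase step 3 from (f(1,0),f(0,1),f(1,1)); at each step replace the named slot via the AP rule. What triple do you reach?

start (4,4,13) = (f(1,0),f(0,1),f(1,1))
replace slot 3: 2·(4+4) − 13 = 3 → (4,4,3)

4,4,3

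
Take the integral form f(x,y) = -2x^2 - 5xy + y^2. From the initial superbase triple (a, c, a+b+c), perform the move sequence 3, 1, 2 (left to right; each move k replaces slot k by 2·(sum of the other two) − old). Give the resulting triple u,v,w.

start (-2,1,-6) = (f(1,0),f(0,1),f(1,1))
replace slot 3: 2·((-2)+1) − (-6) = 4 → (-2,1,4)
replace slot 1: 2·(1+4) − (-2) = 12 → (12,1,4)
replace slot 2: 2·(12+4) − 1 = 31 → (12,31,4)

12,31,4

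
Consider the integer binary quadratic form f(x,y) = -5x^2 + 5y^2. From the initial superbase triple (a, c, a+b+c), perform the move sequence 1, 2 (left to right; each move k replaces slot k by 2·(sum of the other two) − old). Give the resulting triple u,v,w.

start (-5,5,0) = (f(1,0),f(0,1),f(1,1))
replace slot 1: 2·(5+0) − (-5) = 15 → (15,5,0)
replace slot 2: 2·(15+0) − 5 = 25 → (15,25,0)

15,25,0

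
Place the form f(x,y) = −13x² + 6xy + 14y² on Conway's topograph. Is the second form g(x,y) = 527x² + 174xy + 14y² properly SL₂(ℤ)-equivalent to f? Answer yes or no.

D₁ = 764, D₂ = 764
river cycle of f (length 16): (14, 22, -5), (-5, 18, 22), (22, 26, -1), (-1, 26, 22), (22, 18, -5), (-5, 22, 14), (14, 6, -13), (-13, 20, 7), (7, 22, -10), (-10, 18, 11), … (6 more)
river cycle of g (length 16): (14, 22, -5), (-5, 18, 22), (22, 26, -1), (-1, 26, 22), (22, 18, -5), (-5, 22, 14), (14, 6, -13), (-13, 20, 7), (7, 22, -10), (-10, 18, 11), … (6 more)
cycles coincide ⇒ equivalent

yes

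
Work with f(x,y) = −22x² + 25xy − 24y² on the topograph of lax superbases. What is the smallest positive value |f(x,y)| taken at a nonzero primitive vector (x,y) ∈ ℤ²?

translate: b→19 (≡-25 mod 44), so (22,-25,24)→(22,19,21)
flip: (22,19,21)→(21,-19,22)
reduced (well bottom): (21,-19,22) with a≤c, −a<b≤a
well minimum |f| = |-21| = 21 (negative-definite)

21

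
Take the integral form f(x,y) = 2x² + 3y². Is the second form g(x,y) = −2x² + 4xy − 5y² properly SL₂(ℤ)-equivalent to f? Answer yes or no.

D₁ = -24, D₂ = -24
f: reduced (well bottom): (2,0,3) with a≤c, −a<b≤a
g is negative-definite; reduce −g:
−g: translate: b→0 (≡-4 mod 4), so (2,-4,5)→(2,0,3)
−g: reduced (well bottom): (2,0,3) with a≤c, −a<b≤a
flip sign back: reduced form of g is (-2,0,-3)
reduced forms (2, 0, 3) vs (-2, 0, -3) ⇒ inequivalent

no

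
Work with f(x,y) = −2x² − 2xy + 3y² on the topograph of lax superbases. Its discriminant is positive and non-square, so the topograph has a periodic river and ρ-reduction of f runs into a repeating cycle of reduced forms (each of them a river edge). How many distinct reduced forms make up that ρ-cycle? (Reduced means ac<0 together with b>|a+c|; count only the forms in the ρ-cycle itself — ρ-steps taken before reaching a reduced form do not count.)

D = 28, ⌊√D⌋ = 5
descent: ρ → (3,2,-2)  [lands on river]
river: ρ → (-2,2,3)
river: ρ → (3,4,-1)
river: ρ → (-1,4,3)
ρ-cycle length = 4 (tail of 1 descent step not counted)

4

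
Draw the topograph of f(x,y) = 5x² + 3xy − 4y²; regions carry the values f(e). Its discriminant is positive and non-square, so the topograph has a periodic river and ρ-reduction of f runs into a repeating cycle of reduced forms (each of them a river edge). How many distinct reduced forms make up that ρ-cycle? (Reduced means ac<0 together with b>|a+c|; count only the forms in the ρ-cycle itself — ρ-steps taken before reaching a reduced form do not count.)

D = 89, ⌊√D⌋ = 9
river: ρ → (-4,5,4)
river: ρ → (4,3,-5)
river: ρ → (-5,7,2)
river: ρ → (2,9,-1)
river: ρ → (-1,9,2)
river: ρ → (2,7,-5)
river: ρ → (-5,3,4)
river: ρ → (4,5,-4)
river: ρ → (-4,3,5)
river: ρ → (5,7,-2)
river: ρ → (-2,9,1)
river: ρ → (1,9,-2)
river: ρ → (-2,7,5)
river: ρ → (5,3,-4)
ρ-cycle length = 14 (tail of 0 descent steps not counted)

14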